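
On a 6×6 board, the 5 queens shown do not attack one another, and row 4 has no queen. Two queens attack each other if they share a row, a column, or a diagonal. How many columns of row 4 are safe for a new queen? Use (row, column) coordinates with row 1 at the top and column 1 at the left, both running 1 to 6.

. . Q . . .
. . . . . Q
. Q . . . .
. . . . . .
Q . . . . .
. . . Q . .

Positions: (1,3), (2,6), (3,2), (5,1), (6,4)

1

(1,3) attacks row 4 at column 3 and diagonals 6.
(2,6) attacks row 4 at column 6 and diagonals 4.
(3,2) attacks row 4 at column 2 and diagonals 1, 3.
(5,1) attacks row 4 at column 1 and diagonals 2.
(6,4) attacks row 4 at column 4 and diagonals 2, 6.
Attacked columns: {1, 2, 3, 4, 6}. Safe: {5}.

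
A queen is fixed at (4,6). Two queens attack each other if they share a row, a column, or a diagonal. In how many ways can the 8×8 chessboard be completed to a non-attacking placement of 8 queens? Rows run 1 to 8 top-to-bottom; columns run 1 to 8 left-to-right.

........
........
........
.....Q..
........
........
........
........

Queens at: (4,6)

Branch on row 1: col 1 → 2; col 2 → 1; col 4 → 1; col 5 → 6; col 7 → 1; col 8 → 1.
Sum: 2 + 1 + 1 + 6 + 1 + 1 = 12.

12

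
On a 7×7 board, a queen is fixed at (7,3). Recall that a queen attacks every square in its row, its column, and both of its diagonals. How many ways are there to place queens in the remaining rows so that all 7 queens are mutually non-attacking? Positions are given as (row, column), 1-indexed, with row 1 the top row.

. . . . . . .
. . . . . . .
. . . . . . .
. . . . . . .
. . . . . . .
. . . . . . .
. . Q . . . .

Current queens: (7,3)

6

Branch on row 1: col 1 → 1; col 2 → 0; col 4 → 1; col 5 → 2; col 6 → 1; col 7 → 1.
Sum: 1 + 0 + 1 + 2 + 1 + 1 = 6.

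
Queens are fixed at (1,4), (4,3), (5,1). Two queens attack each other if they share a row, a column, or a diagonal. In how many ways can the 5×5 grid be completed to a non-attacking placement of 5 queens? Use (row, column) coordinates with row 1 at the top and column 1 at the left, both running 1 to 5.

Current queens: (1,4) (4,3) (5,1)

1

Branch on row 2: col 2 → 1.
Sum: 1 = 1.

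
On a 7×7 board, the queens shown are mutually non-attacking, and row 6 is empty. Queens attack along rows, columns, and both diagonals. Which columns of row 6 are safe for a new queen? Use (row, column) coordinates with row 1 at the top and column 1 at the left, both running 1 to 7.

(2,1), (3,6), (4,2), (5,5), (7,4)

columns 7

(2,1) attacks row 6 at column 1 and diagonals 5.
(3,6) attacks row 6 at column 6 and diagonals 3.
(4,2) attacks row 6 at column 2 and diagonals 4.
(5,5) attacks row 6 at column 5 and diagonals 4, 6.
(7,4) attacks row 6 at column 4 and diagonals 3, 5.
Attacked columns: {1, 2, 3, 4, 5, 6}. Safe: {7}.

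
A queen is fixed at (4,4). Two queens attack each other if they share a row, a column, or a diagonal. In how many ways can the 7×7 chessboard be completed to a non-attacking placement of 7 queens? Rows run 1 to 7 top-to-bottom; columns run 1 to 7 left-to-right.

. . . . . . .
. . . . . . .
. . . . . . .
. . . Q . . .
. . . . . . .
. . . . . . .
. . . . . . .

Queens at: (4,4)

Branch on row 1: col 2 → 2; col 3 → 2; col 5 → 2; col 6 → 2.
Sum: 2 + 2 + 2 + 2 = 8.

8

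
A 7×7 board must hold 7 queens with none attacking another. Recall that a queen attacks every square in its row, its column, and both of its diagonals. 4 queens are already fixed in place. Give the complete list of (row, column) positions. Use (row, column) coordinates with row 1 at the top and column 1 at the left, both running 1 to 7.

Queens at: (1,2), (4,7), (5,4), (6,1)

(1,2) (2,6) (3,3) (4,7) (5,4) (6,1) (7,5)

Row 2: attacked by (1,2)→{1,2,3}; (4,7)→{5,7}; (5,4)→{1,4,7}; (6,1)→{1,5}. Safe: 6. Place at column 6.
Row 3: attacked by (1,2)→{2,4}; (2,6)→{5,6,7}; (4,7)→{6,7}; (5,4)→{2,4,6}; (6,1)→{1,4}. Safe: 3. Place at column 3.
Row 7: attacked by (1,2)→{2}; (2,6)→{1,6}; (3,3)→{3,7}; (4,7)→{4,7}; (5,4)→{2,4,6}; (6,1)→{1,2}. Safe: 5. Place at column 5.
Columns [2, 6, 3, 7, 4, 1, 5], r−c [-1, -4, 0, -3, 1, 5, 2], r+c [3, 8, 6, 11, 9, 7, 12] are all distinct, so no two queens attack.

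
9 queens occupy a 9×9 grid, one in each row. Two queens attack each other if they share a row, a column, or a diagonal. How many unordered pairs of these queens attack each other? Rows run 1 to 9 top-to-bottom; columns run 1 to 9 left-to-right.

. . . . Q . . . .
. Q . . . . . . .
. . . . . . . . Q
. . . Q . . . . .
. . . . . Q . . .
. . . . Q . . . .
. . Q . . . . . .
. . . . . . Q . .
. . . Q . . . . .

Same column: (1,5)–(6,5) (column 5); (4,4)–(9,4) (column 4).
Same diagonal: (2,2)–(4,4) (|2−4| = |2−4| = 2); (5,6)–(6,5) (|5−6| = |6−5| = 1); (6,5)–(8,7) (|6−8| = |5−7| = 2).
Total attacking pairs: 5.

5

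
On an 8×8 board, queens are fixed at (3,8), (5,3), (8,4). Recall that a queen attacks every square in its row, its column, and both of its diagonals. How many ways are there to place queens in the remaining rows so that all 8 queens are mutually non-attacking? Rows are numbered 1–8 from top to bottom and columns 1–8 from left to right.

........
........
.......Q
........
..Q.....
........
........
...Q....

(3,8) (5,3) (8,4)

2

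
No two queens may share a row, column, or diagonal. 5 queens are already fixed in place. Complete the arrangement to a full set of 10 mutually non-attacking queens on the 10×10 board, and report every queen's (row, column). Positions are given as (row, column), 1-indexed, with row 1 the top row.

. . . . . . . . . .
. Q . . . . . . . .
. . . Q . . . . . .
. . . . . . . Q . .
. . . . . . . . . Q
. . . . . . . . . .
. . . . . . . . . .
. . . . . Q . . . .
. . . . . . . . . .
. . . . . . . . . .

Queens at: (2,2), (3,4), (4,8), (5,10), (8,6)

Row 1: attacked by (2,2)→{1,2,3}; (3,4)→{2,4,6}; (4,8)→{5,8}; (5,10)→{6,10}; (8,6)→{6}. Safe: 7, 9. Place at column 7.
Row 6: attacked by (1,7)→{2,7}; (2,2)→{2,6}; (3,4)→{1,4,7}; (4,8)→{6,8,10}; (5,10)→{9,10}; (8,6)→{4,6,8}. Safe: 3, 5. Place at column 5.
Row 7: attacked by (1,7)→{1,7}; (2,2)→{2,7}; (3,4)→{4,8}; (4,8)→{5,8}; (5,10)→{8,10}; (6,5)→{4,5,6}; (8,6)→{5,6,7}. Safe: 3, 9. Place at column 9.
Row 9: attacked by (1,7)→{7}; (2,2)→{2,9}; (3,4)→{4,10}; (4,8)→{3,8}; (5,10)→{6,10}; (6,5)→{2,5,8}; (7,9)→{7,9}; (8,6)→{5,6,7}. Safe: 1. Place at column 1.
Row 10: attacked by (1,7)→{7}; (2,2)→{2,10}; (3,4)→{4}; (4,8)→{2,8}; (5,10)→{5,10}; (6,5)→{1,5,9}; (7,9)→{6,9}; (8,6)→{4,6,8}; (9,1)→{1,2}. Safe: 3. Place at column 3.
Columns [7, 2, 4, 8, 10, 5, 9, 6, 1, 3], r−c [-6, 0, -1, -4, -5, 1, -2, 2, 8, 7], r+c [8, 4, 7, 12, 15, 11, 16, 14, 10, 13] are all distinct, so no two queens attack.

(1,7) (2,2) (3,4) (4,8) (5,10) (6,5) (7,9) (8,6) (9,1) (10,3)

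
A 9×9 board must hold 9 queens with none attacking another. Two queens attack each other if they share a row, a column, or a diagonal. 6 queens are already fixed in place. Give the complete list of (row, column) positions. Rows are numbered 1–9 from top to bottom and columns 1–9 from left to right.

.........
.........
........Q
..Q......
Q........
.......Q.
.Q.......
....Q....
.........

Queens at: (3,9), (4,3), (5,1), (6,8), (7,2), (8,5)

(1,4) (2,6) (3,9) (4,3) (5,1) (6,8) (7,2) (8,5) (9,7)

Row 1: attacked by (3,9)→{7,9}; (4,3)→{3,6}; (5,1)→{1,5}; (6,8)→{3,8}; (7,2)→{2,8}; (8,5)→{5}. Safe: 4. Place at column 4.
Row 2: attacked by (1,4)→{3,4,5}; (3,9)→{8,9}; (4,3)→{1,3,5}; (5,1)→{1,4}; (6,8)→{4,8}; (7,2)→{2,7}; (8,5)→{5}. Safe: 6. Place at column 6.
Row 9: attacked by (1,4)→{4}; (2,6)→{6}; (3,9)→{3,9}; (4,3)→{3,8}; (5,1)→{1,5}; (6,8)→{5,8}; (7,2)→{2,4}; (8,5)→{4,5,6}. Safe: 7. Place at column 7.
Columns [4, 6, 9, 3, 1, 8, 2, 5, 7], r−c [-3, -4, -6, 1, 4, -2, 5, 3, 2], r+c [5, 8, 12, 7, 6, 14, 9, 13, 16] are all distinct, so no two queens attack.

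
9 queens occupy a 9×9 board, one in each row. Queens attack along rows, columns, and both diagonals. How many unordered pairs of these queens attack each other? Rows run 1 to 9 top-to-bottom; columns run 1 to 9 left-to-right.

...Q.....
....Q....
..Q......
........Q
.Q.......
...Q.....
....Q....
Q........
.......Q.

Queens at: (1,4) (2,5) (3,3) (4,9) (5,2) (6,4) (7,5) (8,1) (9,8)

5

Same column: (1,4)–(6,4) (column 4); (2,5)–(7,5) (column 5).
Same diagonal: (1,4)–(2,5) (|1−2| = |4−5| = 1); (2,5)–(5,2) (|2−5| = |5−2| = 3); (6,4)–(7,5) (|6−7| = |4−5| = 1).
Total attacking pairs: 5.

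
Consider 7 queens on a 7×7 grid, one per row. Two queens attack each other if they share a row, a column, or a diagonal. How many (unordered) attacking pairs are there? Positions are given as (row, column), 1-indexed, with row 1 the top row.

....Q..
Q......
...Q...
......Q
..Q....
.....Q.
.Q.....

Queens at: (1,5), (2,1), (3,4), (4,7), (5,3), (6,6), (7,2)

All columns are distinct and no two queens satisfy |Δrow| = |Δcol|, so no pair attacks.

0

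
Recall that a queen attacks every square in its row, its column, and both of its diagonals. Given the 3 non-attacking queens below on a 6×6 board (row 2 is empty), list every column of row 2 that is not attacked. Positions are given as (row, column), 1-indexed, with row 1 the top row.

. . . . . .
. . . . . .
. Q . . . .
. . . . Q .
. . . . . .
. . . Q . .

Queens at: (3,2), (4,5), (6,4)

columns 6

(3,2) attacks row 2 at column 2 and diagonals 1, 3.
(4,5) attacks row 2 at column 5 and diagonals 3.
(6,4) attacks row 2 at column 4.
Attacked columns: {1, 2, 3, 4, 5}. Safe: {6}.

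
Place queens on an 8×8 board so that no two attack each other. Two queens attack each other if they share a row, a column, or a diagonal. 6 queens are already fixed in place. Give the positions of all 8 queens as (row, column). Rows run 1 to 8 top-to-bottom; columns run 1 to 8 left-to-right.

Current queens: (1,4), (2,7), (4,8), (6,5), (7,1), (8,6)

Row 3: attacked by (1,4)→{2,4,6}; (2,7)→{6,7,8}; (4,8)→{7,8}; (6,5)→{2,5,8}; (7,1)→{1,5}; (8,6)→{1,6}. Safe: 3. Place at column 3.
Row 5: attacked by (1,4)→{4,8}; (2,7)→{4,7}; (3,3)→{1,3,5}; (4,8)→{7,8}; (6,5)→{4,5,6}; (7,1)→{1,3}; (8,6)→{3,6}. Safe: 2. Place at column 2.
Columns [4, 7, 3, 8, 2, 5, 1, 6], r−c [-3, -5, 0, -4, 3, 1, 6, 2], r+c [5, 9, 6, 12, 7, 11, 8, 14] are all distinct, so no two queens attack.

(1,4) (2,7) (3,3) (4,8) (5,2) (6,5) (7,1) (8,6)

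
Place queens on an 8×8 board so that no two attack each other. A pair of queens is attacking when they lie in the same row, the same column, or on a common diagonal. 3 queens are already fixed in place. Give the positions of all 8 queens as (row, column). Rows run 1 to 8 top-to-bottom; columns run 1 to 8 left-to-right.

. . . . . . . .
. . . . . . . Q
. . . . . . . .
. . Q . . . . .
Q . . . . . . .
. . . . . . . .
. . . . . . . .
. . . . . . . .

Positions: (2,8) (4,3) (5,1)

(1,4) (2,8) (3,5) (4,3) (5,1) (6,7) (7,2) (8,6)

Row 1: attacked by (2,8)→{7,8}; (4,3)→{3,6}; (5,1)→{1,5}. Safe: 2, 4. Place at column 4.
Row 3: attacked by (1,4)→{2,4,6}; (2,8)→{7,8}; (4,3)→{2,3,4}; (5,1)→{1,3}. Safe: 5. Place at column 5.
Row 6: attacked by (1,4)→{4}; (2,8)→{4,8}; (3,5)→{2,5,8}; (4,3)→{1,3,5}; (5,1)→{1,2}. Safe: 6, 7. Place at column 7.
Row 7: attacked by (1,4)→{4}; (2,8)→{3,8}; (3,5)→{1,5}; (4,3)→{3,6}; (5,1)→{1,3}; (6,7)→{6,7,8}. Safe: 2. Place at column 2.
Row 8: attacked by (1,4)→{4}; (2,8)→{2,8}; (3,5)→{5}; (4,3)→{3,7}; (5,1)→{1,4}; (6,7)→{5,7}; (7,2)→{1,2,3}. Safe: 6. Place at column 6.
Columns [4, 8, 5, 3, 1, 7, 2, 6], r−c [-3, -6, -2, 1, 4, -1, 5, 2], r+c [5, 10, 8, 7, 6, 13, 9, 14] are all distinct, so no two queens attack.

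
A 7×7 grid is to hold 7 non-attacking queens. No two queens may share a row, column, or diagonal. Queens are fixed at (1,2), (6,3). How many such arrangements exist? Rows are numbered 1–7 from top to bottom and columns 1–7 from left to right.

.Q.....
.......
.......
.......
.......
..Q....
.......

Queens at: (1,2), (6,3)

Branch on row 2: col 4 → 1; col 5 → 2; col 6 → 0.
Sum: 1 + 2 + 0 = 3.

3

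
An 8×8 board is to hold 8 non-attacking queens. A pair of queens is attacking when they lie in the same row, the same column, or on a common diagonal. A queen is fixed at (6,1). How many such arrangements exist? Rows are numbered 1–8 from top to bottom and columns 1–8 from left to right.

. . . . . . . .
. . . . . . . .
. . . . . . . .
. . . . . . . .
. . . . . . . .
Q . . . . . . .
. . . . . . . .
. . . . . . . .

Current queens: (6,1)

16

Branch on row 1: col 2 → 1; col 3 → 4; col 4 → 4; col 5 → 4; col 7 → 3; col 8 → 0.
Sum: 1 + 4 + 4 + 4 + 3 + 0 = 16.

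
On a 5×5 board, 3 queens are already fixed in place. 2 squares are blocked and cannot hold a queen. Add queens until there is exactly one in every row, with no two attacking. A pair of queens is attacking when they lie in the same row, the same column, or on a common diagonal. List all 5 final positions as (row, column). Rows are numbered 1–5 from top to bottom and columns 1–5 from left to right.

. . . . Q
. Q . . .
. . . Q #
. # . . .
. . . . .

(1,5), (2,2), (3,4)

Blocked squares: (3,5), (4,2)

(1,5) (2,2) (3,4) (4,1) (5,3)

Row 4: attacked by (1,5)→{2,5}; (2,2)→{2,4}; (3,4)→{3,4,5}. Blocked: 2. Safe: 1. Place at column 1.
Row 5: attacked by (1,5)→{1,5}; (2,2)→{2,5}; (3,4)→{2,4}; (4,1)→{1,2}. Safe: 3. Place at column 3.
Columns [5, 2, 4, 1, 3], r−c [-4, 0, -1, 3, 2], r+c [6, 4, 7, 5, 8] are all distinct, so no two queens attack.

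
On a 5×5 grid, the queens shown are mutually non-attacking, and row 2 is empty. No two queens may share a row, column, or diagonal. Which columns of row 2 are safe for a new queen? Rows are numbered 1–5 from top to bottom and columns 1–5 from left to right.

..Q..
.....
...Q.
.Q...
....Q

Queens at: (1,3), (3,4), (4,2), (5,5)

columns 1

(1,3) attacks row 2 at column 3 and diagonals 2, 4.
(3,4) attacks row 2 at column 4 and diagonals 3, 5.
(4,2) attacks row 2 at column 2 and diagonals 4.
(5,5) attacks row 2 at column 5 and diagonals 2.
Attacked columns: {2, 3, 4, 5}. Safe: {1}.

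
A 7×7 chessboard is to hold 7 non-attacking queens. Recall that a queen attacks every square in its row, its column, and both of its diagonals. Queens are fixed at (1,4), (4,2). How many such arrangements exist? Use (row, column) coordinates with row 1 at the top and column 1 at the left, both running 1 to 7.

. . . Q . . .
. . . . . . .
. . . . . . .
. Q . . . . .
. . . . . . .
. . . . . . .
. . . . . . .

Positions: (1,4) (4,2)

Branch on row 2: col 1 → 1; col 6 → 0; col 7 → 1.
Sum: 1 + 0 + 1 = 2.

2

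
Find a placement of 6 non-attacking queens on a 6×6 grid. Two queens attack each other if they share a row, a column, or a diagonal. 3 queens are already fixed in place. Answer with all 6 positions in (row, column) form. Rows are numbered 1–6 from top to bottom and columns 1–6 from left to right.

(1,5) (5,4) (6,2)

(1,5) (2,3) (3,1) (4,6) (5,4) (6,2)

Row 2: attacked by (1,5)→{4,5,6}; (5,4)→{1,4}; (6,2)→{2,6}. Safe: 3. Place at column 3.
Row 3: attacked by (1,5)→{3,5}; (2,3)→{2,3,4}; (5,4)→{2,4,6}; (6,2)→{2,5}. Safe: 1. Place at column 1.
Row 4: attacked by (1,5)→{2,5}; (2,3)→{1,3,5}; (3,1)→{1,2}; (5,4)→{3,4,5}; (6,2)→{2,4}. Safe: 6. Place at column 6.
Columns [5, 3, 1, 6, 4, 2], r−c [-4, -1, 2, -2, 1, 4], r+c [6, 5, 4, 10, 9, 8] are all distinct, so no two queens attack.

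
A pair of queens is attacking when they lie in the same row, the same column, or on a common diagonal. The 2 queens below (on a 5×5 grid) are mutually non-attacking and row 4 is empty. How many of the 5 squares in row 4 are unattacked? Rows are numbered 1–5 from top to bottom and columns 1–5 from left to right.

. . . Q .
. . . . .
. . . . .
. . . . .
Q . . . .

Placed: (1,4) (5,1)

(1,4) attacks row 4 at column 4 and diagonals 1.
(5,1) attacks row 4 at column 1 and diagonals 2.
Attacked columns: {1, 2, 4}. Safe: {3, 5}.

2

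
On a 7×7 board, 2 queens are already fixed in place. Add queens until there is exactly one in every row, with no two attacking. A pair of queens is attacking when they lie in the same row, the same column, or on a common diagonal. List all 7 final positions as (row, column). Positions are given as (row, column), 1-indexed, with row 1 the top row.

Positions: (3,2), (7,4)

Row 1: attacked by (3,2)→{2,4}; (7,4)→{4}. Safe: 1, 3, 5, 6, 7. Place at column 5.
Row 2: attacked by (1,5)→{4,5,6}; (3,2)→{1,2,3}; (7,4)→{4}. Safe: 7. Place at column 7.
Row 4: attacked by (1,5)→{2,5}; (2,7)→{5,7}; (3,2)→{1,2,3}; (7,4)→{1,4,7}. Safe: 6. Place at column 6.
Row 5: attacked by (1,5)→{1,5}; (2,7)→{4,7}; (3,2)→{2,4}; (4,6)→{5,6,7}; (7,4)→{2,4,6}. Safe: 3. Place at column 3.
Row 6: attacked by (1,5)→{5}; (2,7)→{3,7}; (3,2)→{2,5}; (4,6)→{4,6}; (5,3)→{2,3,4}; (7,4)→{3,4,5}. Safe: 1. Place at column 1.
Columns [5, 7, 2, 6, 3, 1, 4], r−c [-4, -5, 1, -2, 2, 5, 3], r+c [6, 9, 5, 10, 8, 7, 11] are all distinct, so no two queens attack.

(1,5) (2,7) (3,2) (4,6) (5,3) (6,1) (7,4)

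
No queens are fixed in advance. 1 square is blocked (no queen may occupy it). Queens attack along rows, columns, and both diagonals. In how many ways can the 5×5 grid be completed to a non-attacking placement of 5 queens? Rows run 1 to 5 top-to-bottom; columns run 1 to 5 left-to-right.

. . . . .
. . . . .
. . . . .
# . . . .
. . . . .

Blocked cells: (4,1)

8

Branch on row 1: col 1 → 2; col 2 → 1; col 3 → 2; col 4 → 2; col 5 → 1.
Sum: 2 + 1 + 2 + 2 + 1 = 8.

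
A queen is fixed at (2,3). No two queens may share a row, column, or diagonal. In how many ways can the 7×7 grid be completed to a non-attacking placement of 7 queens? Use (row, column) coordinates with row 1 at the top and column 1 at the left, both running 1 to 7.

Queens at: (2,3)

Branch on row 1: col 1 → 1; col 5 → 1; col 6 → 3; col 7 → 1.
Sum: 1 + 1 + 3 + 1 = 6.

6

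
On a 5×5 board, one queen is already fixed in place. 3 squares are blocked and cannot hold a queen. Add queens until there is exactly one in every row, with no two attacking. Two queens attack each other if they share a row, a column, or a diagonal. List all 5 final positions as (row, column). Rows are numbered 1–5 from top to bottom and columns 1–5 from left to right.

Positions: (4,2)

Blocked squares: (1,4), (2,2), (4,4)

(1,3) (2,1) (3,4) (4,2) (5,5)

Row 1: attacked by (4,2)→{2,5}. Blocked: 4. Safe: 1, 3. Place at column 3.
Row 2: attacked by (1,3)→{2,3,4}; (4,2)→{2,4}. Blocked: 2. Safe: 1, 5. Place at column 1.
Row 3: attacked by (1,3)→{1,3,5}; (2,1)→{1,2}; (4,2)→{1,2,3}. Safe: 4. Place at column 4.
Row 5: attacked by (1,3)→{3}; (2,1)→{1,4}; (3,4)→{2,4}; (4,2)→{1,2,3}. Safe: 5. Place at column 5.
Columns [3, 1, 4, 2, 5], r−c [-2, 1, -1, 2, 0], r+c [4, 3, 7, 6, 10] are all distinct, so no two queens attack.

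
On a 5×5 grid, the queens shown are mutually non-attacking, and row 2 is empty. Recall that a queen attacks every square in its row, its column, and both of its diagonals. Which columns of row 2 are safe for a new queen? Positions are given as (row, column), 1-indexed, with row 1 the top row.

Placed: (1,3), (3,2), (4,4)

columns 5

(1,3) attacks row 2 at column 3 and diagonals 2, 4.
(3,2) attacks row 2 at column 2 and diagonals 1, 3.
(4,4) attacks row 2 at column 4 and diagonals 2.
Attacked columns: {1, 2, 3, 4}. Safe: {5}.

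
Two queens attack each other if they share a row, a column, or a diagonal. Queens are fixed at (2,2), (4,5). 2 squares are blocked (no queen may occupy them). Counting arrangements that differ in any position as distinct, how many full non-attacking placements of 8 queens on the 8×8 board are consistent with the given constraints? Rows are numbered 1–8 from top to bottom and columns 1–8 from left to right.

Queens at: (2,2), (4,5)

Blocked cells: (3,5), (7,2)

2

Branch on row 1: col 4 → 2; col 6 → 0; col 7 → 0.
Sum: 2 + 0 + 0 = 2.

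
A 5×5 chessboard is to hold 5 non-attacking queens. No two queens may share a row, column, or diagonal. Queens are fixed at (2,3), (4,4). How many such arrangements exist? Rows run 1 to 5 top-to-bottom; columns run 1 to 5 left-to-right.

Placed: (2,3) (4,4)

1

Branch on row 1: col 5 → 1.
Sum: 1 = 1.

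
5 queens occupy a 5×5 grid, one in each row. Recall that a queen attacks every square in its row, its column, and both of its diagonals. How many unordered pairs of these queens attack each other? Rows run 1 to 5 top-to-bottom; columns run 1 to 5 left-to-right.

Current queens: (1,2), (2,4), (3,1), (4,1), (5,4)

Same column: (2,4)–(5,4) (column 4); (3,1)–(4,1) (column 1).
Total attacking pairs: 2.

2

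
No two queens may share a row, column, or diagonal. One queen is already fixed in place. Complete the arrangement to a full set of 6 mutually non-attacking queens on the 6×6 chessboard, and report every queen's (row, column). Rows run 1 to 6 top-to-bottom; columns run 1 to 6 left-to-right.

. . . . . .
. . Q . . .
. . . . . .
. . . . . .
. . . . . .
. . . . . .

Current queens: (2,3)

(1,5) (2,3) (3,1) (4,6) (5,4) (6,2)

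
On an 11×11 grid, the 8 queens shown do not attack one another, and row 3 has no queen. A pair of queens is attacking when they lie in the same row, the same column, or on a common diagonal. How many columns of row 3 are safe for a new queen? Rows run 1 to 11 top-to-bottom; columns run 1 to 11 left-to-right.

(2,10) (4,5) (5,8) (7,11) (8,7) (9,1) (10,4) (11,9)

1

(2,10) attacks row 3 at column 10 and diagonals 9, 11.
(4,5) attacks row 3 at column 5 and diagonals 4, 6.
(5,8) attacks row 3 at column 8 and diagonals 6, 10.
(7,11) attacks row 3 at column 11 and diagonals 7.
(8,7) attacks row 3 at column 7 and diagonals 2.
(9,1) attacks row 3 at column 1 and diagonals 7.
(10,4) attacks row 3 at column 4 and diagonals 11.
(11,9) attacks row 3 at column 9 and diagonals 1.
Attacked columns: {1, 2, 4, 5, 6, 7, 8, 9, 10, 11}. Safe: {3}.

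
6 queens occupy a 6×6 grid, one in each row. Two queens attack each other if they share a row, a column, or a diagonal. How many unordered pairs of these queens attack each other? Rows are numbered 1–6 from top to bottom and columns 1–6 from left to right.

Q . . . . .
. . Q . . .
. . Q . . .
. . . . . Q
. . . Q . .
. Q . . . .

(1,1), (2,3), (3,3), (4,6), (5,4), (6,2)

Same column: (2,3)–(3,3) (column 3).
Same diagonal: (1,1)–(3,3) (|1−3| = |1−3| = 2).
Total attacking pairs: 2.

2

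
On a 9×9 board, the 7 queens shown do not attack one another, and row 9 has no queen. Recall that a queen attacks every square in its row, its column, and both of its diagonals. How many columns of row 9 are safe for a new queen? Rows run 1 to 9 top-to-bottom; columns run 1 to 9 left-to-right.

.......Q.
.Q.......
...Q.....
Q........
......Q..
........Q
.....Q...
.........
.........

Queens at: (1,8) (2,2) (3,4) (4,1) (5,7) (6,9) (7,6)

(1,8) attacks row 9 at column 8.
(2,2) attacks row 9 at column 2 and diagonals 9.
(3,4) attacks row 9 at column 4.
(4,1) attacks row 9 at column 1 and diagonals 6.
(5,7) attacks row 9 at column 7 and diagonals 3.
(6,9) attacks row 9 at column 9 and diagonals 6.
(7,6) attacks row 9 at column 6 and diagonals 4, 8.
Attacked columns: {1, 2, 3, 4, 6, 7, 8, 9}. Safe: {5}.

1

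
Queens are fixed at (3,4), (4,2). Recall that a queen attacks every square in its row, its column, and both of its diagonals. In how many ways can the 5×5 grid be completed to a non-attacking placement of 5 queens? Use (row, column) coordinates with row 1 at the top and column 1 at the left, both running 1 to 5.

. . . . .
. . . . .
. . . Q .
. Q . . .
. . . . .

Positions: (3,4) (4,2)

1

Branch on row 1: col 1 → 0; col 3 → 1.
Sum: 0 + 1 = 1.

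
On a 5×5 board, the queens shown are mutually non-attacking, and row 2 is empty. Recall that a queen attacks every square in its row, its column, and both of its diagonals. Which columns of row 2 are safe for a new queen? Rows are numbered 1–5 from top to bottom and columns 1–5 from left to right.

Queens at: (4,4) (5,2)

columns 1, 3

(4,4) attacks row 2 at column 4 and diagonals 2.
(5,2) attacks row 2 at column 2 and diagonals 5.
Attacked columns: {2, 4, 5}. Safe: {1, 3}.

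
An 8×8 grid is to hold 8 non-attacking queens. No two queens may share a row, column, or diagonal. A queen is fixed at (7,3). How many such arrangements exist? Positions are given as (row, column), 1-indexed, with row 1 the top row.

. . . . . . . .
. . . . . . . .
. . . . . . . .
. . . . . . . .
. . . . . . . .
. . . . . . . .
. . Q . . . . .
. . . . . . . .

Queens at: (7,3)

Branch on row 1: col 1 → 0; col 2 → 1; col 4 → 6; col 5 → 3; col 6 → 0; col 7 → 3; col 8 → 1.
Sum: 0 + 1 + 6 + 3 + 0 + 3 + 1 = 14.

14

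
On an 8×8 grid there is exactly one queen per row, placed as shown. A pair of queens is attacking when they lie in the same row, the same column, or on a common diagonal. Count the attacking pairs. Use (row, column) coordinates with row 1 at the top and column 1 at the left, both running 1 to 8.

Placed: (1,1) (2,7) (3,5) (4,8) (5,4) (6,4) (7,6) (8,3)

Same column: (5,4)–(6,4) (column 4).
Same diagonal: (2,7)–(5,4) (|2−5| = |7−4| = 3); (5,4)–(7,6) (|5−7| = |4−6| = 2).
Total attacking pairs: 3.

3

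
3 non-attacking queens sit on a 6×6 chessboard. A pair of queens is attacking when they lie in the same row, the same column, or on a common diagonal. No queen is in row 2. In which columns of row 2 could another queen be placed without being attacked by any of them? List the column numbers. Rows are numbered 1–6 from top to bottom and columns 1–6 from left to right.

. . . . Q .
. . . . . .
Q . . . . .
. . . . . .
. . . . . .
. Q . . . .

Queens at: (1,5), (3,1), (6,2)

columns 3

(1,5) attacks row 2 at column 5 and diagonals 4, 6.
(3,1) attacks row 2 at column 1 and diagonals 2.
(6,2) attacks row 2 at column 2 and diagonals 6.
Attacked columns: {1, 2, 4, 5, 6}. Safe: {3}.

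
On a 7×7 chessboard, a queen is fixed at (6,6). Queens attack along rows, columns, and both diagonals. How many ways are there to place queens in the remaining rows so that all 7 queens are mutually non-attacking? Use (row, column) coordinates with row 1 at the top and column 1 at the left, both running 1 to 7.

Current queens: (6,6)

4

Branch on row 1: col 2 → 1; col 3 → 1; col 4 → 0; col 5 → 1; col 7 → 1.
Sum: 1 + 1 + 0 + 1 + 1 = 4.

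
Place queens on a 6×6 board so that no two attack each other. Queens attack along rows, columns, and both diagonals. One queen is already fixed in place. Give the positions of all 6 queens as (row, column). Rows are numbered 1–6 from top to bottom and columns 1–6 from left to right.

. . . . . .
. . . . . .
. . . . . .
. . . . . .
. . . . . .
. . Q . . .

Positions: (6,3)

(1,4) (2,1) (3,5) (4,2) (5,6) (6,3)

Row 1: attacked by (6,3)→{3}. Safe: 1, 2, 4, 5, 6. Place at column 4.
Row 2: attacked by (1,4)→{3,4,5}; (6,3)→{3}. Safe: 1, 2, 6. Place at column 1.
Row 3: attacked by (1,4)→{2,4,6}; (2,1)→{1,2}; (6,3)→{3,6}. Safe: 5. Place at column 5.
Row 4: attacked by (1,4)→{1,4}; (2,1)→{1,3}; (3,5)→{4,5,6}; (6,3)→{1,3,5}. Safe: 2. Place at column 2.
Row 5: attacked by (1,4)→{4}; (2,1)→{1,4}; (3,5)→{3,5}; (4,2)→{1,2,3}; (6,3)→{2,3,4}. Safe: 6. Place at column 6.
Columns [4, 1, 5, 2, 6, 3], r−c [-3, 1, -2, 2, -1, 3], r+c [5, 3, 8, 6, 11, 9] are all distinct, so no two queens attack.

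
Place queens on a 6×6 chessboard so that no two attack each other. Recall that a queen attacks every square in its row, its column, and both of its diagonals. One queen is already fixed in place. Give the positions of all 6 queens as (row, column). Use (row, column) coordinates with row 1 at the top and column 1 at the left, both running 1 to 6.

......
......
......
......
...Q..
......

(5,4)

Row 1: attacked by (5,4)→{4}. Safe: 1, 2, 3, 5, 6. Place at column 5.
Row 2: attacked by (1,5)→{4,5,6}; (5,4)→{1,4}. Safe: 2, 3. Place at column 3.
Row 3: attacked by (1,5)→{3,5}; (2,3)→{2,3,4}; (5,4)→{2,4,6}. Safe: 1. Place at column 1.
Row 4: attacked by (1,5)→{2,5}; (2,3)→{1,3,5}; (3,1)→{1,2}; (5,4)→{3,4,5}. Safe: 6. Place at column 6.
Row 6: attacked by (1,5)→{5}; (2,3)→{3}; (3,1)→{1,4}; (4,6)→{4,6}; (5,4)→{3,4,5}. Safe: 2. Place at column 2.
Columns [5, 3, 1, 6, 4, 2], r−c [-4, -1, 2, -2, 1, 4], r+c [6, 5, 4, 10, 9, 8] are all distinct, so no two queens attack.

(1,5) (2,3) (3,1) (4,6) (5,4) (6,2)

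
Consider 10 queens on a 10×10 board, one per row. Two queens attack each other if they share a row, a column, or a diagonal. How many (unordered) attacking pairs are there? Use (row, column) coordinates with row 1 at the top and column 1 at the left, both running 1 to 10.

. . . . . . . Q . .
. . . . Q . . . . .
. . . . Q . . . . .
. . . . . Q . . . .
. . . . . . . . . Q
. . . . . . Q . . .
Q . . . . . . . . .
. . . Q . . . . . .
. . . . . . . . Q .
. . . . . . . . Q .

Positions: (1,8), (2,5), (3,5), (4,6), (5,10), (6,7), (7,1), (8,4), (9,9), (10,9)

4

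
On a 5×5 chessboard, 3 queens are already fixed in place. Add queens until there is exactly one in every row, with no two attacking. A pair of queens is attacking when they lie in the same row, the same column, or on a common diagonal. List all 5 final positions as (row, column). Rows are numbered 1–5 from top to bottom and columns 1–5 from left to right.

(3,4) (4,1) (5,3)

(1,5) (2,2) (3,4) (4,1) (5,3)

Row 1: attacked by (3,4)→{2,4}; (4,1)→{1,4}; (5,3)→{3}. Safe: 5. Place at column 5.
Row 2: attacked by (1,5)→{4,5}; (3,4)→{3,4,5}; (4,1)→{1,3}; (5,3)→{3}. Safe: 2. Place at column 2.
Columns [5, 2, 4, 1, 3], r−c [-4, 0, -1, 3, 2], r+c [6, 4, 7, 5, 8] are all distinct, so no two queens attack.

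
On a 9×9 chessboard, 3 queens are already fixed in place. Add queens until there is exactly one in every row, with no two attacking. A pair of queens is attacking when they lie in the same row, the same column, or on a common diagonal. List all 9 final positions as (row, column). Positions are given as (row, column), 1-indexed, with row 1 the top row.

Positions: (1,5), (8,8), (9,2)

(1,5) (2,3) (3,6) (4,9) (5,7) (6,4) (7,1) (8,8) (9,2)

Row 2: attacked by (1,5)→{4,5,6}; (8,8)→{2,8}; (9,2)→{2,9}. Safe: 1, 3, 7. Place at column 3.
Row 3: attacked by (1,5)→{3,5,7}; (2,3)→{2,3,4}; (8,8)→{3,8}; (9,2)→{2,8}. Safe: 1, 6, 9. Place at column 6.
Row 4: attacked by (1,5)→{2,5,8}; (2,3)→{1,3,5}; (3,6)→{5,6,7}; (8,8)→{4,8}; (9,2)→{2,7}. Safe: 9. Place at column 9.
Row 5: attacked by (1,5)→{1,5,9}; (2,3)→{3,6}; (3,6)→{4,6,8}; (4,9)→{8,9}; (8,8)→{5,8}; (9,2)→{2,6}. Safe: 7. Place at column 7.
Row 6: attacked by (1,5)→{5}; (2,3)→{3,7}; (3,6)→{3,6,9}; (4,9)→{7,9}; (5,7)→{6,7,8}; (8,8)→{6,8}; (9,2)→{2,5}. Safe: 1, 4. Place at column 4.
Row 7: attacked by (1,5)→{5}; (2,3)→{3,8}; (3,6)→{2,6}; (4,9)→{6,9}; (5,7)→{5,7,9}; (6,4)→{3,4,5}; (8,8)→{7,8,9}; (9,2)→{2,4}. Safe: 1. Place at column 1.
Columns [5, 3, 6, 9, 7, 4, 1, 8, 2], r−c [-4, -1, -3, -5, -2, 2, 6, 0, 7], r+c [6, 5, 9, 13, 12, 10, 8, 16, 11] are all distinct, so no two queens attack.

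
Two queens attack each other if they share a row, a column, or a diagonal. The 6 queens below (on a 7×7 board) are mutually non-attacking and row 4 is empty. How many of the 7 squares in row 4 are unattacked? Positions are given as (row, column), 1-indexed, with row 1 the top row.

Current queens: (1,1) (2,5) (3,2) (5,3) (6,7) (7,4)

(1,1) attacks row 4 at column 1 and diagonals 4.
(2,5) attacks row 4 at column 5 and diagonals 3, 7.
(3,2) attacks row 4 at column 2 and diagonals 1, 3.
(5,3) attacks row 4 at column 3 and diagonals 2, 4.
(6,7) attacks row 4 at column 7 and diagonals 5.
(7,4) attacks row 4 at column 4 and diagonals 1, 7.
Attacked columns: {1, 2, 3, 4, 5, 7}. Safe: {6}.

1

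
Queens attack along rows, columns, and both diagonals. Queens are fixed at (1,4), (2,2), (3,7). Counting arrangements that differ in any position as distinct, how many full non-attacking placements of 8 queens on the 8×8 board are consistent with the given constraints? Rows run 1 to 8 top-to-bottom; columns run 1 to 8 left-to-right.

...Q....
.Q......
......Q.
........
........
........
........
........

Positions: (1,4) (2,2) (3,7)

3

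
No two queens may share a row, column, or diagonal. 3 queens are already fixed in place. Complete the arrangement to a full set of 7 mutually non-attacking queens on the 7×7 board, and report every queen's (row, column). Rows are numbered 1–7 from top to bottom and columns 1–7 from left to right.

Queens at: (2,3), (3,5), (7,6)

Row 1: attacked by (2,3)→{2,3,4}; (3,5)→{3,5,7}; (7,6)→{6}. Safe: 1. Place at column 1.
Row 4: attacked by (1,1)→{1,4}; (2,3)→{1,3,5}; (3,5)→{4,5,6}; (7,6)→{3,6}. Safe: 2, 7. Place at column 7.
Row 5: attacked by (1,1)→{1,5}; (2,3)→{3,6}; (3,5)→{3,5,7}; (4,7)→{6,7}; (7,6)→{4,6}. Safe: 2. Place at column 2.
Row 6: attacked by (1,1)→{1,6}; (2,3)→{3,7}; (3,5)→{2,5}; (4,7)→{5,7}; (5,2)→{1,2,3}; (7,6)→{5,6,7}. Safe: 4. Place at column 4.
Columns [1, 3, 5, 7, 2, 4, 6], r−c [0, -1, -2, -3, 3, 2, 1], r+c [2, 5, 8, 11, 7, 10, 13] are all distinct, so no two queens attack.

(1,1) (2,3) (3,5) (4,7) (5,2) (6,4) (7,6)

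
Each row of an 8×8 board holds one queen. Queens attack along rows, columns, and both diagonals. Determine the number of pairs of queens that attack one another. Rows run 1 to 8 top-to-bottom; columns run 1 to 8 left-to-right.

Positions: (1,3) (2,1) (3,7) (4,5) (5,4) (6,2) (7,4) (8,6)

Same column: (5,4)–(7,4) (column 4).
Same diagonal: (2,1)–(5,4) (|2−5| = |1−4| = 3); (4,5)–(5,4) (|4−5| = |5−4| = 1).
Total attacking pairs: 3.

3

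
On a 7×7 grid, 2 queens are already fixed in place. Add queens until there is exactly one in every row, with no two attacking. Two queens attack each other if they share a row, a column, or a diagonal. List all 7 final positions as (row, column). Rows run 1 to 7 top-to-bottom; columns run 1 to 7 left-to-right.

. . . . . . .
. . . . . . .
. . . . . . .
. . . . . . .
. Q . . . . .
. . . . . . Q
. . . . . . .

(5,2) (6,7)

(1,3) (2,1) (3,6) (4,4) (5,2) (6,7) (7,5)

Row 1: attacked by (5,2)→{2,6}; (6,7)→{2,7}. Safe: 1, 3, 4, 5. Place at column 3.
Row 2: attacked by (1,3)→{2,3,4}; (5,2)→{2,5}; (6,7)→{3,7}. Safe: 1, 6. Place at column 1.
Row 3: attacked by (1,3)→{1,3,5}; (2,1)→{1,2}; (5,2)→{2,4}; (6,7)→{4,7}. Safe: 6. Place at column 6.
Row 4: attacked by (1,3)→{3,6}; (2,1)→{1,3}; (3,6)→{5,6,7}; (5,2)→{1,2,3}; (6,7)→{5,7}. Safe: 4. Place at column 4.
Row 7: attacked by (1,3)→{3}; (2,1)→{1,6}; (3,6)→{2,6}; (4,4)→{1,4,7}; (5,2)→{2,4}; (6,7)→{6,7}. Safe: 5. Place at column 5.
Columns [3, 1, 6, 4, 2, 7, 5], r−c [-2, 1, -3, 0, 3, -1, 2], r+c [4, 3, 9, 8, 7, 13, 12] are all distinct, so no two queens attack.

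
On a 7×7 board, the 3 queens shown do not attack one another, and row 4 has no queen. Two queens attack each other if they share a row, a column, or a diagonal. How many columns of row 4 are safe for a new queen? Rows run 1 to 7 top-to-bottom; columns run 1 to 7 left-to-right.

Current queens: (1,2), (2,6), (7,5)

3

(1,2) attacks row 4 at column 2 and diagonals 5.
(2,6) attacks row 4 at column 6 and diagonals 4.
(7,5) attacks row 4 at column 5 and diagonals 2.
Attacked columns: {2, 4, 5, 6}. Safe: {1, 3, 7}.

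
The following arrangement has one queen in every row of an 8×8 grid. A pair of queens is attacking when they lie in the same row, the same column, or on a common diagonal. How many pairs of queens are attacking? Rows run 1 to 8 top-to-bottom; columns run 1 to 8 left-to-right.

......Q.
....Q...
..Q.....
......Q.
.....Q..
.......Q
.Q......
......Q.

5

Same column: (1,7)–(4,7) (column 7); (1,7)–(8,7) (column 7); (4,7)–(8,7) (column 7).
Same diagonal: (2,5)–(4,7) (|2−4| = |5−7| = 2); (4,7)–(5,6) (|4−5| = |7−6| = 1).
Total attacking pairs: 5.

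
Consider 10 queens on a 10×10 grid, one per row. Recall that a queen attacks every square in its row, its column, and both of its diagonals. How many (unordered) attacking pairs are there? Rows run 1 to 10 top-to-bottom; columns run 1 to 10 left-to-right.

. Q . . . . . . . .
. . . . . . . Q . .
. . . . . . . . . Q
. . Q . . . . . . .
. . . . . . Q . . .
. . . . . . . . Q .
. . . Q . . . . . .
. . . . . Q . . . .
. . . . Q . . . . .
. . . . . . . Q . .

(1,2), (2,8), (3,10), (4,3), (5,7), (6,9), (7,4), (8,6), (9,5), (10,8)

3

Same column: (2,8)–(10,8) (column 8).
Same diagonal: (8,6)–(9,5) (|8−9| = |6−5| = 1); (8,6)–(10,8) (|8−10| = |6−8| = 2).
Total attacking pairs: 3.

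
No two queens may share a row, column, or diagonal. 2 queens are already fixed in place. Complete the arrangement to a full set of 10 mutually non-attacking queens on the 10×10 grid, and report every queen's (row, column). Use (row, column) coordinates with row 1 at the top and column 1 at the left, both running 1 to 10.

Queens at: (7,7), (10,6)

Row 1: attacked by (7,7)→{1,7}; (10,6)→{6}. Safe: 2, 3, 4, 5, 8, 9, 10. Place at column 8.
Row 2: attacked by (1,8)→{7,8,9}; (7,7)→{2,7}; (10,6)→{6}. Safe: 1, 3, 4, 5, 10. Place at column 1.
Row 3: attacked by (1,8)→{6,8,10}; (2,1)→{1,2}; (7,7)→{3,7}; (10,6)→{6}. Safe: 4, 5, 9. Place at column 5.
Row 4: attacked by (1,8)→{5,8}; (2,1)→{1,3}; (3,5)→{4,5,6}; (7,7)→{4,7,10}; (10,6)→{6}. Safe: 2, 9. Place at column 9.
Row 5: attacked by (1,8)→{4,8}; (2,1)→{1,4}; (3,5)→{3,5,7}; (4,9)→{8,9,10}; (7,7)→{5,7,9}; (10,6)→{1,6}. Safe: 2. Place at column 2.
Row 6: attacked by (1,8)→{3,8}; (2,1)→{1,5}; (3,5)→{2,5,8}; (4,9)→{7,9}; (5,2)→{1,2,3}; (7,7)→{6,7,8}; (10,6)→{2,6,10}. Safe: 4. Place at column 4.
Row 8: attacked by (1,8)→{1,8}; (2,1)→{1,7}; (3,5)→{5,10}; (4,9)→{5,9}; (5,2)→{2,5}; (6,4)→{2,4,6}; (7,7)→{6,7,8}; (10,6)→{4,6,8}. Safe: 3. Place at column 3.
Row 9: attacked by (1,8)→{8}; (2,1)→{1,8}; (3,5)→{5}; (4,9)→{4,9}; (5,2)→{2,6}; (6,4)→{1,4,7}; (7,7)→{5,7,9}; (8,3)→{2,3,4}; (10,6)→{5,6,7}. Safe: 10. Place at column 10.
Columns [8, 1, 5, 9, 2, 4, 7, 3, 10, 6], r−c [-7, 1, -2, -5, 3, 2, 0, 5, -1, 4], r+c [9, 3, 8, 13, 7, 10, 14, 11, 19, 16] are all distinct, so no two queens attack.

(1,8) (2,1) (3,5) (4,9) (5,2) (6,4) (7,7) (8,3) (9,10) (10,6)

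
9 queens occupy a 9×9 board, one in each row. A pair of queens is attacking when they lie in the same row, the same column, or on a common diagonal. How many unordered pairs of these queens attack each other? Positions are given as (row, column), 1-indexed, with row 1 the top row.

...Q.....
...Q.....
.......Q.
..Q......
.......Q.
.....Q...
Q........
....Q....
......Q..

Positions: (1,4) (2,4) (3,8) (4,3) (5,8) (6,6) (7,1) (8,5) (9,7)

Same column: (1,4)–(2,4) (column 4); (3,8)–(5,8) (column 8).
Same diagonal: (1,4)–(5,8) (|1−5| = |4−8| = 4); (5,8)–(8,5) (|5−8| = |8−5| = 3).
Total attacking pairs: 4.

4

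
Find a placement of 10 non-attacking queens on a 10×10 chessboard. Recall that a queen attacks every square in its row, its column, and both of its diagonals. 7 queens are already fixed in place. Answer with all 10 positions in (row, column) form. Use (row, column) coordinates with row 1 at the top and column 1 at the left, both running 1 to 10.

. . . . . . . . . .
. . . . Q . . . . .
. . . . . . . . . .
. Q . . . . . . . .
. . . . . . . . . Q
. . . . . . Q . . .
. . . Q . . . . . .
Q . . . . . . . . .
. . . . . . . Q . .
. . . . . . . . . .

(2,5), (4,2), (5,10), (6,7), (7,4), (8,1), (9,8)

Row 1: attacked by (2,5)→{4,5,6}; (4,2)→{2,5}; (5,10)→{6,10}; (6,7)→{2,7}; (7,4)→{4,10}; (8,1)→{1,8}; (9,8)→{8}. Safe: 3, 9. Place at column 3.
Row 3: attacked by (1,3)→{1,3,5}; (2,5)→{4,5,6}; (4,2)→{1,2,3}; (5,10)→{8,10}; (6,7)→{4,7,10}; (7,4)→{4,8}; (8,1)→{1,6}; (9,8)→{2,8}. Safe: 9. Place at column 9.
Row 10: attacked by (1,3)→{3}; (2,5)→{5}; (3,9)→{2,9}; (4,2)→{2,8}; (5,10)→{5,10}; (6,7)→{3,7}; (7,4)→{1,4,7}; (8,1)→{1,3}; (9,8)→{7,8,9}. Safe: 6. Place at column 6.
Columns [3, 5, 9, 2, 10, 7, 4, 1, 8, 6], r−c [-2, -3, -6, 2, -5, -1, 3, 7, 1, 4], r+c [4, 7, 12, 6, 15, 13, 11, 9, 17, 16] are all distinct, so no two queens attack.

(1,3) (2,5) (3,9) (4,2) (5,10) (6,7) (7,4) (8,1) (9,8) (10,6)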